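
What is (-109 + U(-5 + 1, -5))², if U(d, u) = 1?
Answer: 11664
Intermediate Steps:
(-109 + U(-5 + 1, -5))² = (-109 + 1)² = (-108)² = 11664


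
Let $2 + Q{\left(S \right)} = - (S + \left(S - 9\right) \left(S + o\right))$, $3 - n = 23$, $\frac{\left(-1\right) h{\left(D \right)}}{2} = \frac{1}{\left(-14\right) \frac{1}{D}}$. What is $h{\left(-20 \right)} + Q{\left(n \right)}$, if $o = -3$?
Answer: $- \frac{4563}{7} \approx -651.86$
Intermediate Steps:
$h{\left(D \right)} = \frac{D}{7}$ ($h{\left(D \right)} = - \frac{2}{\left(-14\right) \frac{1}{D}} = - 2 \left(- \frac{D}{14}\right) = \frac{D}{7}$)
$n = -20$ ($n = 3 - 23 = -20$)
$Q{\left(S \right)} = -2 - S - \left(-9 + S\right) \left(-3 + S\right)$ ($Q{\left(S \right)} = -2 - \left(S + \left(S - 9\right) \left(S - 3\right)\right) = -2 - \left(S + \left(-9 + S\right) \left(-3 + S\right)\right) = -2 - S - \left(-9 + S\right) \left(-3 + S\right)$)
$h{\left(-20 \right)} + Q{\left(n \right)} = \frac{1}{7} \left(-20\right) - 649 = - \frac{20}{7} - 649 = - \frac{4563}{7}$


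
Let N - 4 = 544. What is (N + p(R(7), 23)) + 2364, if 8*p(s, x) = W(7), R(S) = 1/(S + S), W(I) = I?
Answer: 23303/8 ≈ 2912.9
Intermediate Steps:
N = 548 (N = 4 + 544 = 548)
R(S) = 1/(2*S)
p(s, x) = 7/8 (p(s, x) = (1/8)*7 = 7/8)
(N + p(R(7), 23)) + 2364 = (548 + 7/8) + 2364 = 4391/8 + 2364 = 23303/8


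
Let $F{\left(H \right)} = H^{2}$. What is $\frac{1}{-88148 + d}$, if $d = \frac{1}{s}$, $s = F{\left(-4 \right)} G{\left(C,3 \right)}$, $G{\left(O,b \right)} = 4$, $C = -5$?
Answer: $- \frac{64}{5641471} \approx -1.1345 \cdot 10^{-5}$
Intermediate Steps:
$s = 64$ ($s = \left(-4\right)^{2} \cdot 4 = 16 \cdot 4 = 64$)
$d = \frac{1}{64} \approx 0.015625$
$\frac{1}{-88148 + d} = \frac{1}{-88148 + \frac{1}{64}} = \frac{1}{- \frac{5641471}{64}} = - \frac{64}{5641471}$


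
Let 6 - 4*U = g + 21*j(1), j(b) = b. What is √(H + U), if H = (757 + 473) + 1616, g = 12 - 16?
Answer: √11373/2 ≈ 53.322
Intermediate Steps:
g = -4
U = -11/4 (U = 3/2 - (-4 + 21*1)/4 = 3/2 - (-4 + 21)/4 = 3/2 - ¼*17 = 3/2 - 17/4 = -11/4 ≈ -2.7500)
H = 2846 (H = 1230 + 1616 = 2846)
√(H + U) = √(2846 - 11/4) = √(11373/4) = √11373/2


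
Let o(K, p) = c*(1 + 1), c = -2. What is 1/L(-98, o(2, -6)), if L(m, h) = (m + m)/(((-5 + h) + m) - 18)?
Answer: 125/196 ≈ 0.63776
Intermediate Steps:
o(K, p) = -4 (o(K, p) = -2*(1 + 1) = -2*2 = -4)
L(m, h) = 2*m/(-23 + h + m) (L(m, h) = (2*m)/((-5 + h + m) - 18) = (2*m)/(-23 + h + m) = 2*m/(-23 + h + m))
1/L(-98, o(2, -6)) = 1/(2*(-98)/(-23 - 4 - 98)) = 1/(2*(-98)/(-125)) = 1/(2*(-98)*(-1/125)) = 1/(196/125) = 125/196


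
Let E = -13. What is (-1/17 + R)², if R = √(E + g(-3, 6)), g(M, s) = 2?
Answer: (-1 + 17*I*√11)²/289 ≈ -10.997 - 0.39019*I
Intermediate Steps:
R = I*√11 (R = √(-13 + 2) = √(-11) = I*√11 ≈ 3.3166*I)
(-1/17 + R)² = (-1/17 + I*√11)²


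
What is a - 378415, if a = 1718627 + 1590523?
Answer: 2930735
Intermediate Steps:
a = 3309150
a - 378415 = 3309150 - 378415 = 2930735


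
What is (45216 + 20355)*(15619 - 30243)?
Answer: -958910304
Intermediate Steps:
(45216 + 20355)*(15619 - 30243) = 65571*(-14624) = -958910304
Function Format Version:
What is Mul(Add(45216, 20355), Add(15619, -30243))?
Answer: -958910304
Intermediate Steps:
Mul(Add(45216, 20355), Add(15619, -30243)) = Mul(65571, -14624) = -958910304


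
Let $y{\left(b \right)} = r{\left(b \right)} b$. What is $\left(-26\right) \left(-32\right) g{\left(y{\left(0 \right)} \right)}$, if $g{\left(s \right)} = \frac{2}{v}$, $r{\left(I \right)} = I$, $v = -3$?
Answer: $- \frac{1664}{3} \approx -554.67$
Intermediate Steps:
$y{\left(b \right)} = b^{2}$ ($y{\left(b \right)} = b b = b^{2}$)
$g{\left(s \right)} = - \frac{2}{3}$ ($g{\left(s \right)} = \frac{2}{-3} = 2 \left(- \frac{1}{3}\right) = - \frac{2}{3}$)
$\left(-26\right) \left(-32\right) g{\left(y{\left(0 \right)} \right)} = \left(-26\right) \left(-32\right) \left(- \frac{2}{3}\right) = 832 \left(- \frac{2}{3}\right) = - \frac{1664}{3}$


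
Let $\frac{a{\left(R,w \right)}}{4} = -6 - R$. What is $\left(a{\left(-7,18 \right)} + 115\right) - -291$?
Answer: $410$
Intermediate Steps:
$a{\left(R,w \right)} = -24 - 4 R$ ($a{\left(R,w \right)} = 4 \left(-6 - R\right) = -24 - 4 R$)
$\left(a{\left(-7,18 \right)} + 115\right) - -291 = \left(\left(-24 - -28\right) + 115\right) - -291 = \left(\left(-24 + 28\right) + 115\right) + 291 = \left(4 + 115\right) + 291 = 119 + 291 = 410$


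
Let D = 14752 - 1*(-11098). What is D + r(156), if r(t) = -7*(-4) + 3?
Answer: 25881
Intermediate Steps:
r(t) = 31 (r(t) = 28 + 3 = 31)
D = 25850 (D = 14752 + 11098 = 25850)
D + r(156) = 25850 + 31 = 25881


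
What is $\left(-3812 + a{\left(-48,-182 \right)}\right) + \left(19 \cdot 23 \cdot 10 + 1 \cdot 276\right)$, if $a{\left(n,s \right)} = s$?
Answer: $652$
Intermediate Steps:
$\left(-3812 + a{\left(-48,-182 \right)}\right) + \left(19 \cdot 23 \cdot 10 + 1 \cdot 276\right) = \left(-3812 - 182\right) + \left(19 \cdot 23 \cdot 10 + 1 \cdot 276\right) = -3994 + \left(437 \cdot 10 + 276\right) = -3994 + \left(4370 + 276\right) = -3994 + 4646 = 652$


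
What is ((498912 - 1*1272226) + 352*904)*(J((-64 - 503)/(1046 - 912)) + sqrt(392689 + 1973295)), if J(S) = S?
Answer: 129022551/67 - 1820424*sqrt(147874) ≈ -6.9811e+8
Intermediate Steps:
((498912 - 1*1272226) + 352*904)*(J((-64 - 503)/(1046 - 912)) + sqrt(392689 + 1973295)) = ((498912 - 1*1272226) + 352*904)*((-64 - 503)/(1046 - 912) + sqrt(392689 + 1973295)) = ((498912 - 1272226) + 318208)*(-567/134 + sqrt(2365984)) = (-773314 + 318208)*(-567*1/134 + 4*sqrt(147874)) = -455106*(-567/134 + 4*sqrt(147874)) = 129022551/67 - 1820424*sqrt(147874)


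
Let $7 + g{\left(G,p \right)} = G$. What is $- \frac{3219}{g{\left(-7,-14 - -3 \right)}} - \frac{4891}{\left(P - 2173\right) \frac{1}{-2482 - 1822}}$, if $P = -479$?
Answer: $- \frac{71543827}{9282} \approx -7707.8$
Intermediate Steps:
$g{\left(G,p \right)} = -7 + G$
$- \frac{3219}{g{\left(-7,-14 - -3 \right)}} - \frac{4891}{\left(P - 2173\right) \frac{1}{-2482 - 1822}} = - \frac{3219}{-7 - 7} - \frac{4891}{\left(-479 - 2173\right) \frac{1}{-2482 - 1822}} = - \frac{3219}{-14} - \frac{4891}{\left(-2652\right) \frac{1}{-4304}} = \left(-3219\right) \left(- \frac{1}{14}\right) - \frac{4891}{\left(-2652\right) \left(- \frac{1}{4304}\right)} = \frac{3219}{14} - \frac{4891}{\frac{663}{1076}} = \frac{3219}{14} - \frac{5262716}{663} = - \frac{71543827}{9282}$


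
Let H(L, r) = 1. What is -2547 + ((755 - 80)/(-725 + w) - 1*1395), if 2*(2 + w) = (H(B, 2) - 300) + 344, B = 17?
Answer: -5555628/1409 ≈ -3943.0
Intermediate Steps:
w = 41/2 (w = -2 + ((1 - 300) + 344)/2 = -2 + (-299 + 344)/2 = -2 + (½)*45 = -2 + 45/2 = 41/2 ≈ 20.500)
-2547 + ((755 - 80)/(-725 + w) - 1*1395) = -2547 + ((755 - 80)/(-725 + 41/2) - 1*1395) = -2547 + (675/(-1409/2) - 1395) = -2547 + (675*(-2/1409) - 1395) = -2547 + (-1350/1409 - 1395) = -2547 - 1966905/1409 = -5555628/1409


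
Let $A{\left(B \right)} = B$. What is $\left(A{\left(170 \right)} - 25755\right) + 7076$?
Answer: $-18509$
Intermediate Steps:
$\left(A{\left(170 \right)} - 25755\right) + 7076 = \left(170 - 25755\right) + 7076 = -25585 + 7076 = -18509$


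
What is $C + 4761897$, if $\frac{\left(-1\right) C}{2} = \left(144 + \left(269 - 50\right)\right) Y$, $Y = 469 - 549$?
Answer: $4819977$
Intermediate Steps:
$Y = -80$
$C = 58080$ ($C = - 2 \left(144 + \left(269 - 50\right)\right) \left(-80\right) = - 2 \left(144 + 219\right) \left(-80\right) = - 2 \cdot 363 \left(-80\right) = \left(-2\right) \left(-29040\right) = 58080$)
$C + 4761897 = 58080 + 4761897 = 4819977$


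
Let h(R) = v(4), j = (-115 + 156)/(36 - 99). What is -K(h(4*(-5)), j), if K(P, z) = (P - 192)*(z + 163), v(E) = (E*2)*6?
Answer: 163648/7 ≈ 23378.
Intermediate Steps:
j = -41/63 (j = 41/(-63) = 41*(-1/63) = -41/63 ≈ -0.65079)
v(E) = 12*E (v(E) = (2*E)*6 = 12*E)
h(R) = 48 (h(R) = 12*4 = 48)
K(P, z) = (-192 + P)*(163 + z)
-K(h(4*(-5)), j) = -(-31296 - 192*(-41/63) + 163*48 + 48*(-41/63)) = -(-31296 + 2624/21 + 7824 - 656/21) = -1*(-163648/7) = 163648/7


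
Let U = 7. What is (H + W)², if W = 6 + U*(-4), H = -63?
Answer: 7225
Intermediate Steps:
W = -22 (W = 6 + 7*(-4) = 6 - 28 = -22)
(H + W)² = (-63 - 22)² = (-85)² = 7225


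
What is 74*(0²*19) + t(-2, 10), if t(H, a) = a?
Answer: 10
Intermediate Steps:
74*(0²*19) + t(-2, 10) = 74*(0²*19) + 10 = 74*(0*19) + 10 = 74*0 + 10 = 0 + 10 = 10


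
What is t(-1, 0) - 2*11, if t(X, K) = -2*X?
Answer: -20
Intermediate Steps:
t(-1, 0) - 2*11 = -2*(-1) - 2*11 = 2 - 22 = -20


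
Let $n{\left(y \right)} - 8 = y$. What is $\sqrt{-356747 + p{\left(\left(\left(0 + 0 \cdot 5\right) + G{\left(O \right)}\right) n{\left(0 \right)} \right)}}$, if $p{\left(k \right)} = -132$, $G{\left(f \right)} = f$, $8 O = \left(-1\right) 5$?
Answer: $i \sqrt{356879} \approx 597.39 i$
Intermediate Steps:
$n{\left(y \right)} = 8 + y$
$O = - \frac{5}{8}$ ($O = \frac{\left(-1\right) 5}{8} = \frac{1}{8} \left(-5\right) = - \frac{5}{8} \approx -0.625$)
$\sqrt{-356747 + p{\left(\left(\left(0 + 0 \cdot 5\right) + G{\left(O \right)}\right) n{\left(0 \right)} \right)}} = \sqrt{-356747 - 132} = \sqrt{-356879} = i \sqrt{356879}$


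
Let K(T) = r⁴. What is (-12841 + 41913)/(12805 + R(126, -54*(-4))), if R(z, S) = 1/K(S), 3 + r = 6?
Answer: 1177416/518603 ≈ 2.2704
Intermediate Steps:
r = 3 (r = -3 + 6 = 3)
K(T) = 81 (K(T) = 3⁴ = 81)
R(z, S) = 1/81
(-12841 + 41913)/(12805 + R(126, -54*(-4))) = (-12841 + 41913)/(12805 + 1/81) = 29072/(1037206/81) = 29072*(81/1037206) = 1177416/518603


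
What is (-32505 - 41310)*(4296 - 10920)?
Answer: 488950560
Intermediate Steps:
(-32505 - 41310)*(4296 - 10920) = -73815*(-6624) = 488950560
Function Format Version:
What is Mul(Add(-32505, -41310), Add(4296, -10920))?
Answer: 488950560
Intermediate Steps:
Mul(Add(-32505, -41310), Add(4296, -10920)) = Mul(-73815, -6624) = 488950560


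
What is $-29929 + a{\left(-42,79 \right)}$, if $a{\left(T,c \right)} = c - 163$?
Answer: $-30013$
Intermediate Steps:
$a{\left(T,c \right)} = -163 + c$
$-29929 + a{\left(-42,79 \right)} = -29929 + \left(-163 + 79\right) = -29929 - 84 = -30013$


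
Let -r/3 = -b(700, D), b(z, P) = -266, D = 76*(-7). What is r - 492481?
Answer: -493279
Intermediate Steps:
D = -532
r = -798 (r = -(-3)*(-266) = -3*266 = -798)
r - 492481 = -798 - 492481 = -493279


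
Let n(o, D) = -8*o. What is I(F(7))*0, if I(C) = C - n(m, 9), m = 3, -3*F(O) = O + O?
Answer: 0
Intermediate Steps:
F(O) = -2*O/3 (F(O) = -(O + O)/3 = -2*O/3)
I(C) = 24 + C (I(C) = C - (-8)*3 = C - 1*(-24) = C + 24 = 24 + C)
I(F(7))*0 = (24 - ⅔*7)*0 = (24 - 14/3)*0 = (58/3)*0 = 0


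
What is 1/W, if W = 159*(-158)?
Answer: -1/25122 ≈ -3.9806e-5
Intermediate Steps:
W = -25122
1/W = 1/(-25122) = -1/25122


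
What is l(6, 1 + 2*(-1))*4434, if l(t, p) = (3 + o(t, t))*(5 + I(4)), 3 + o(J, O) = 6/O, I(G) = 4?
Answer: 39906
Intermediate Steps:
o(J, O) = -3 + 6/O
l(t, p) = 54/t (l(t, p) = (3 + (-3 + 6/t))*(5 + 4) = (6/t)*9 = 54/t)
l(6, 1 + 2*(-1))*4434 = (54/6)*4434 = (54*(1/6))*4434 = 9*4434 = 39906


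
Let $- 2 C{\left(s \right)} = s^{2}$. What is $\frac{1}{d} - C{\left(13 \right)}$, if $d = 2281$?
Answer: $\frac{385491}{4562} \approx 84.5$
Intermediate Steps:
$C{\left(s \right)} = - \frac{s^{2}}{2}$
$\frac{1}{d} - C{\left(13 \right)} = \frac{1}{2281} - - \frac{13^{2}}{2} = \frac{1}{2281} - \left(- \frac{1}{2}\right) 169 = \frac{1}{2281} - - \frac{169}{2} = \frac{1}{2281} + \frac{169}{2} = \frac{385491}{4562}$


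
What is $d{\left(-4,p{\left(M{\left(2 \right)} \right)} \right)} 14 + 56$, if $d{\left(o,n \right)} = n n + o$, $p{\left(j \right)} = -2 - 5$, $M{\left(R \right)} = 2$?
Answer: $686$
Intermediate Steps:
$p{\left(j \right)} = -7$ ($p{\left(j \right)} = -2 - 5 = -7$)
$d{\left(o,n \right)} = o + n^{2}$ ($d{\left(o,n \right)} = n^{2} + o = o + n^{2}$)
$d{\left(-4,p{\left(M{\left(2 \right)} \right)} \right)} 14 + 56 = \left(-4 + \left(-7\right)^{2}\right) 14 + 56 = \left(-4 + 49\right) 14 + 56 = 45 \cdot 14 + 56 = 630 + 56 = 686$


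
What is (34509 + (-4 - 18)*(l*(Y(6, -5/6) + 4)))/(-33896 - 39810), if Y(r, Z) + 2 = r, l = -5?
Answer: -35389/73706 ≈ -0.48014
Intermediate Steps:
Y(r, Z) = -2 + r
(34509 + (-4 - 18)*(l*(Y(6, -5/6) + 4)))/(-33896 - 39810) = (34509 + (-4 - 18)*(-5*((-2 + 6) + 4)))/(-33896 - 39810) = (34509 - (-110)*(4 + 4))/(-73706) = (34509 - (-110)*8)*(-1/73706) = (34509 - 22*(-40))*(-1/73706) = (34509 + 880)*(-1/73706) = 35389*(-1/73706) = -35389/73706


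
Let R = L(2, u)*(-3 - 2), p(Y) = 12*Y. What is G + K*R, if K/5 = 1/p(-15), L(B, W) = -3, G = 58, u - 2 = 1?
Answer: 691/12 ≈ 57.583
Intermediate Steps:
u = 3 (u = 2 + 1 = 3)
K = -1/36 (K = 5/((12*(-15))) = 5/(-180) = 5*(-1/180) = -1/36 ≈ -0.027778)
R = 15 (R = -3*(-3 - 2) = -3*(-5) = 15)
G + K*R = 58 - 1/36*15 = 58 - 5/12 = 691/12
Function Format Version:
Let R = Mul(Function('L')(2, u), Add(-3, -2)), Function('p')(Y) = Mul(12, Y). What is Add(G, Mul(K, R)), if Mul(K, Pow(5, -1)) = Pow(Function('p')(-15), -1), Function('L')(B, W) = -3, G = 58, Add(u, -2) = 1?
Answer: Rational(691, 12) ≈ 57.583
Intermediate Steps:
u = 3 (u = Add(2, 1) = 3)
K = Rational(-1, 36) (K = Mul(5, Pow(Mul(12, -15), -1)) = Mul(5, Pow(-180, -1)) = Mul(5, Rational(-1, 180)) = Rational(-1, 36) ≈ -0.027778)
R = 15 (R = Mul(-3, Add(-3, -2)) = Mul(-3, -5) = 15)
Add(G, Mul(K, R)) = Add(58, Mul(Rational(-1, 36), 15)) = Add(58, Rational(-5, 12)) = Rational(691, 12)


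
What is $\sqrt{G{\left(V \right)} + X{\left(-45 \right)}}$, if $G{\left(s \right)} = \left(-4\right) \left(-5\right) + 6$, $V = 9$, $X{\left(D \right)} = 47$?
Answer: $\sqrt{73} \approx 8.544$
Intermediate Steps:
$G{\left(s \right)} = 26$ ($G{\left(s \right)} = 20 + 6 = 26$)
$\sqrt{G{\left(V \right)} + X{\left(-45 \right)}} = \sqrt{26 + 47} = \sqrt{73}$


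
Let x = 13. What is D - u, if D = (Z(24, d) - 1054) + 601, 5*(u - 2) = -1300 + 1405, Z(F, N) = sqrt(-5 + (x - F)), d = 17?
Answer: -476 + 4*I ≈ -476.0 + 4.0*I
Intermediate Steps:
Z(F, N) = sqrt(8 - F) (Z(F, N) = sqrt(-5 + (13 - F)) = sqrt(8 - F))
u = 23 (u = 2 + (-1300 + 1405)/5 = 2 + (1/5)*105 = 2 + 21 = 23)
D = -453 + 4*I (D = (sqrt(8 - 1*24) - 1054) + 601 = (sqrt(8 - 24) - 1054) + 601 = (sqrt(-16) - 1054) + 601 = (4*I - 1054) + 601 = (-1054 + 4*I) + 601 = -453 + 4*I ≈ -453.0 + 4.0*I)
D - u = (-453 + 4*I) - 1*23 = (-453 + 4*I) - 23 = -476 + 4*I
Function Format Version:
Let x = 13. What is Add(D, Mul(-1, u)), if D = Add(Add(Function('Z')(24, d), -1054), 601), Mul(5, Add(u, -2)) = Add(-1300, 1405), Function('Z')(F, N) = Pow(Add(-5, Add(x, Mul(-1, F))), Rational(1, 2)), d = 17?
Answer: Add(-476, Mul(4, I)) ≈ Add(-476.00, Mul(4.0000, I))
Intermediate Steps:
Function('Z')(F, N) = Pow(Add(8, Mul(-1, F)), Rational(1, 2)) (Function('Z')(F, N) = Pow(Add(-5, Add(13, Mul(-1, F))), Rational(1, 2)) = Pow(Add(8, Mul(-1, F)), Rational(1, 2)))
u = 23 (u = Add(2, Mul(Rational(1, 5), Add(-1300, 1405))) = Add(2, Mul(Rational(1, 5), 105)) = Add(2, 21) = 23)
D = Add(-453, Mul(4, I)) (D = Add(Add(Pow(Add(8, Mul(-1, 24)), Rational(1, 2)), -1054), 601) = Add(Add(Pow(Add(8, -24), Rational(1, 2)), -1054), 601) = Add(Add(Pow(-16, Rational(1, 2)), -1054), 601) = Add(Add(Mul(4, I), -1054), 601) = Add(Add(-1054, Mul(4, I)), 601) = Add(-453, Mul(4, I)) ≈ Add(-453.00, Mul(4.0000, I)))
Add(D, Mul(-1, u)) = Add(Add(-453, Mul(4, I)), Mul(-1, 23)) = Add(Add(-453, Mul(4, I)), -23) = Add(-476, Mul(4, I))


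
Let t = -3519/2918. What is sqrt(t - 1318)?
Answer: I*sqrt(11232674674)/2918 ≈ 36.321*I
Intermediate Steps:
t = -3519/2918 (t = -3519*1/2918 = -3519/2918 ≈ -1.2060)
sqrt(t - 1318) = sqrt(-3519/2918 - 1318) = sqrt(-3849443/2918) = I*sqrt(11232674674)/2918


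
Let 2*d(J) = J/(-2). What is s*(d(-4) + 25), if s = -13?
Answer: -338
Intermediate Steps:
d(J) = -J/4 (d(J) = (J/(-2))/2 = (J*(-½))/2 = (-J/2)/2 = -J/4)
s*(d(-4) + 25) = -13*(-¼*(-4) + 25) = -13*(1 + 25) = -13*26 = -338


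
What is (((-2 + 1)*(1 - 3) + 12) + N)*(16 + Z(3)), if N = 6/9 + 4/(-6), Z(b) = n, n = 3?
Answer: 266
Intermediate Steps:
Z(b) = 3
N = 0 (N = 6*(⅑) + 4*(-⅙) = ⅔ - ⅔ = 0)
(((-2 + 1)*(1 - 3) + 12) + N)*(16 + Z(3)) = (((-2 + 1)*(1 - 3) + 12) + 0)*(16 + 3) = ((-1*(-2) + 12) + 0)*19 = ((2 + 12) + 0)*19 = (14 + 0)*19 = 14*19 = 266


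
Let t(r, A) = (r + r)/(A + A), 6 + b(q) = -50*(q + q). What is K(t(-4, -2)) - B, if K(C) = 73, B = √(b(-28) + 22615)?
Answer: 73 - √25409 ≈ -86.402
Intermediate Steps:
b(q) = -6 - 100*q (b(q) = -6 - 50*(q + q) = -6 - 100*q)
t(r, A) = r/A (t(r, A) = (2*r)/((2*A)) = (2*r)*(1/(2*A)) = r/A)
B = √25409 (B = √((-6 - 100*(-28)) + 22615) = √((-6 + 2800) + 22615) = √(2794 + 22615) = √25409 ≈ 159.40)
K(t(-4, -2)) - B = 73 - √25409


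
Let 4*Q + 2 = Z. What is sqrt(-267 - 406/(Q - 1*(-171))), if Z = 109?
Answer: I*sqrt(3435539)/113 ≈ 16.403*I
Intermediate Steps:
Q = 107/4 (Q = -1/2 + (1/4)*109 = -1/2 + 109/4 = 107/4 ≈ 26.750)
sqrt(-267 - 406/(Q - 1*(-171))) = sqrt(-267 - 406/(107/4 - 1*(-171))) = sqrt(-267 - 406/(107/4 + 171)) = sqrt(-267 - 406/791/4) = sqrt(-267 - 406*4/791) = sqrt(-267 - 232/113) = sqrt(-30403/113) = I*sqrt(3435539)/113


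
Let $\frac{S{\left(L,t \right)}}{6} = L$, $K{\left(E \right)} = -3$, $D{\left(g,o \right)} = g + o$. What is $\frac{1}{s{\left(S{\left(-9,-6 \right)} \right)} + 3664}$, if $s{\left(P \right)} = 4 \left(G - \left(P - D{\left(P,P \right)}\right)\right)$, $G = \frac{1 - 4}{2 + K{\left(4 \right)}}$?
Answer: $\frac{1}{3460} \approx 0.00028902$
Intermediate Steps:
$S{\left(L,t \right)} = 6 L$
$G = 3$ ($G = \frac{1 - 4}{2 - 3} = - \frac{3}{-1} = \left(-3\right) \left(-1\right) = 3$)
$s{\left(P \right)} = 12 + 4 P$ ($s{\left(P \right)} = 4 \left(3 + \left(\left(P + P\right) - P\right)\right) = 4 \left(3 + \left(2 P - P\right)\right) = 4 \left(3 + P\right) = 12 + 4 P$)
$\frac{1}{s{\left(S{\left(-9,-6 \right)} \right)} + 3664} = \frac{1}{\left(12 + 4 \cdot 6 \left(-9\right)\right) + 3664} = \frac{1}{\left(12 + 4 \left(-54\right)\right) + 3664} = \frac{1}{\left(12 - 216\right) + 3664} = \frac{1}{-204 + 3664} = \frac{1}{3460}$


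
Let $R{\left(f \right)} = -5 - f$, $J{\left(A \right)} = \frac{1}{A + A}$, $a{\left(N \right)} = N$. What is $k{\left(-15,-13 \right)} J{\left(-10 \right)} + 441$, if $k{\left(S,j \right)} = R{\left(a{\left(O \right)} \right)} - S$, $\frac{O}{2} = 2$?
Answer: $\frac{4407}{10} \approx 440.7$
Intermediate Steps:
$O = 4$ ($O = 2 \cdot 2 = 4$)
$J{\left(A \right)} = \frac{1}{2 A}$
$k{\left(S,j \right)} = -9 - S$ ($k{\left(S,j \right)} = \left(-5 - 4\right) - S = -9 - S$)
$k{\left(-15,-13 \right)} J{\left(-10 \right)} + 441 = \left(-9 - -15\right) \frac{1}{2 \left(-10\right)} + 441 = \left(-9 + 15\right) \frac{1}{2} \left(- \frac{1}{10}\right) + 441 = 6 \left(- \frac{1}{20}\right) + 441 = - \frac{3}{10} + 441 = \frac{4407}{10}$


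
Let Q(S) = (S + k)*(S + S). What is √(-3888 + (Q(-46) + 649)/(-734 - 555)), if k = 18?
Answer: I*√6464150673/1289 ≈ 62.374*I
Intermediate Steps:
Q(S) = 2*S*(18 + S) (Q(S) = (S + 18)*(S + S) = (18 + S)*(2*S) = 2*S*(18 + S))
√(-3888 + (Q(-46) + 649)/(-734 - 555)) = √(-3888 + (2*(-46)*(18 - 46) + 649)/(-734 - 555)) = √(-3888 + (2*(-46)*(-28) + 649)/(-1289)) = √(-3888 + (2576 + 649)*(-1/1289)) = √(-3888 + 3225*(-1/1289)) = √(-3888 - 3225/1289) = √(-5014857/1289) = I*√6464150673/1289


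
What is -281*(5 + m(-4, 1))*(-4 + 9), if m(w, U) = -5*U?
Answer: 0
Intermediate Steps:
-281*(5 + m(-4, 1))*(-4 + 9) = -281*(5 - 5*1)*(-4 + 9) = -281*(5 - 5)*5 = -0*5 = -281*0 = 0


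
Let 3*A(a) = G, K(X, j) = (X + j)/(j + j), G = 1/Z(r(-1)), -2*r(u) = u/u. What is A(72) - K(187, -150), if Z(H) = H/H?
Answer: 137/300 ≈ 0.45667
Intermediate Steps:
r(u) = -½ (r(u) = -u/(2*u) = -½*1 = -½)
Z(H) = 1
G = 1 (G = 1/1 = 1)
K(X, j) = (X + j)/(2*j) (K(X, j) = (X + j)/((2*j)) = (X + j)*(1/(2*j)) = (X + j)/(2*j))
A(a) = ⅓ (A(a) = (⅓)*1 = ⅓)
A(72) - K(187, -150) = ⅓ - (187 - 150)/(2*(-150)) = ⅓ - (-1)*37/(2*150) = ⅓ - 1*(-37/300) = ⅓ + 37/300 = 137/300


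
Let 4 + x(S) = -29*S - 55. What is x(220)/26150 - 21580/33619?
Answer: -780789741/879136850 ≈ -0.88813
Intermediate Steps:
x(S) = -59 - 29*S (x(S) = -4 + (-29*S - 55) = -4 + (-55 - 29*S) = -59 - 29*S)
x(220)/26150 - 21580/33619 = (-59 - 29*220)/26150 - 21580/33619 = (-59 - 6380)*(1/26150) - 21580*1/33619 = -6439*1/26150 - 21580/33619 = -6439/26150 - 21580/33619 = -780789741/879136850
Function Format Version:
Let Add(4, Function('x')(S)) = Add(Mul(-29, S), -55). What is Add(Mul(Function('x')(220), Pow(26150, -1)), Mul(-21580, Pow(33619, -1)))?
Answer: Rational(-780789741, 879136850) ≈ -0.88813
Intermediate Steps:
Function('x')(S) = Add(-59, Mul(-29, S)) (Function('x')(S) = Add(-4, Add(Mul(-29, S), -55)) = Add(-4, Add(-55, Mul(-29, S))) = Add(-59, Mul(-29, S)))
Add(Mul(Function('x')(220), Pow(26150, -1)), Mul(-21580, Pow(33619, -1))) = Add(Mul(Add(-59, Mul(-29, 220)), Pow(26150, -1)), Mul(-21580, Pow(33619, -1))) = Add(Mul(Add(-59, -6380), Rational(1, 26150)), Mul(-21580, Rational(1, 33619))) = Add(Mul(-6439, Rational(1, 26150)), Rational(-21580, 33619)) = Add(Rational(-6439, 26150), Rational(-21580, 33619)) = Rational(-780789741, 879136850)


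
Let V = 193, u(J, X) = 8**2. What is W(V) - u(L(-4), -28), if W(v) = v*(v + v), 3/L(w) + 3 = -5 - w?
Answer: 74434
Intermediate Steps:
L(w) = 3/(-8 - w) (L(w) = 3/(-3 + (-5 - w)) = 3/(-8 - w))
u(J, X) = 64
W(v) = 2*v**2 (W(v) = v*(2*v) = 2*v**2)
W(V) - u(L(-4), -28) = 2*193**2 - 1*64 = 2*37249 - 64 = 74498 - 64 = 74434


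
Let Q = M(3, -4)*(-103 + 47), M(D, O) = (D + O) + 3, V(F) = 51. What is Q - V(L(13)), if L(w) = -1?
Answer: -163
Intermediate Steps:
M(D, O) = 3 + D + O
Q = -112 (Q = (3 + 3 - 4)*(-103 + 47) = 2*(-56) = -112)
Q - V(L(13)) = -112 - 1*51 = -112 - 51 = -163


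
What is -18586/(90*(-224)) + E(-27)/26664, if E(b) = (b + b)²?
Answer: 11549243/11198880 ≈ 1.0313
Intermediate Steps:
E(b) = 4*b² (E(b) = (2*b)² = 4*b²)
-18586/(90*(-224)) + E(-27)/26664 = -18586/(90*(-224)) + (4*(-27)²)/26664 = -18586/(-20160) + (4*729)*(1/26664) = -18586*(-1/20160) + 2916*(1/26664) = 9293/10080 + 243/2222 = 11549243/11198880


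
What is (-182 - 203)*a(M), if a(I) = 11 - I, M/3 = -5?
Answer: -10010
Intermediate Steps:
M = -15 (M = 3*(-5) = -15)
(-182 - 203)*a(M) = (-182 - 203)*(11 - 1*(-15)) = -385*(11 + 15) = -385*26 = -10010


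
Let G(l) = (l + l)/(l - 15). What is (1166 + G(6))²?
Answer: 12208036/9 ≈ 1.3564e+6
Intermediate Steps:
G(l) = 2*l/(-15 + l) (G(l) = (2*l)/(-15 + l) = 2*l/(-15 + l))
(1166 + G(6))² = (1166 + 2*6/(-15 + 6))² = (1166 + 2*6/(-9))² = (1166 + 2*6*(-⅑))² = (1166 - 4/3)² = (3494/3)² = 12208036/9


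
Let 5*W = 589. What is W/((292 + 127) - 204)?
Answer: 589/1075 ≈ 0.54791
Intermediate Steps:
W = 589/5 (W = (⅕)*589 = 589/5 ≈ 117.80)
W/((292 + 127) - 204) = 589/(5*((292 + 127) - 204)) = 589/(5*(419 - 204)) = (589/5)/215 = (589/5)*(1/215) = 589/1075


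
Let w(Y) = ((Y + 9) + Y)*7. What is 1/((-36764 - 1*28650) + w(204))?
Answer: -1/62495 ≈ -1.6001e-5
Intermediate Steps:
w(Y) = 63 + 14*Y (w(Y) = ((9 + Y) + Y)*7 = (9 + 2*Y)*7 = 63 + 14*Y)
1/((-36764 - 1*28650) + w(204)) = 1/((-36764 - 1*28650) + (63 + 14*204)) = 1/((-36764 - 28650) + (63 + 2856)) = 1/(-65414 + 2919) = 1/(-62495) = -1/62495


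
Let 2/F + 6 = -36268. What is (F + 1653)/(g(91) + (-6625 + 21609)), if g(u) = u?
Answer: 5996092/54683055 ≈ 0.10965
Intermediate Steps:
F = -1/18137 (F = 2/(-6 - 36268) = 2/(-36274) = 2*(-1/36274) = -1/18137 ≈ -5.5136e-5)
(F + 1653)/(g(91) + (-6625 + 21609)) = (-1/18137 + 1653)/(91 + (-6625 + 21609)) = 29980460/(18137*(91 + 14984)) = (29980460/18137)/15075 = (29980460/18137)*(1/15075) = 5996092/54683055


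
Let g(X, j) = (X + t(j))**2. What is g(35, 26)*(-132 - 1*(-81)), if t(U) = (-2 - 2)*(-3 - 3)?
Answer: -177531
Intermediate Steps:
t(U) = 24 (t(U) = -4*(-6) = 24)
g(X, j) = (24 + X)**2 (g(X, j) = (X + 24)**2 = (24 + X)**2)
g(35, 26)*(-132 - 1*(-81)) = (24 + 35)**2*(-132 - 1*(-81)) = 59**2*(-132 + 81) = 3481*(-51) = -177531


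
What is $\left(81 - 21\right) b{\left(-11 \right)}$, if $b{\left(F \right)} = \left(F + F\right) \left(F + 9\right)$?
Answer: $2640$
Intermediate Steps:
$b{\left(F \right)} = 2 F \left(9 + F\right)$
$\left(81 - 21\right) b{\left(-11 \right)} = \left(81 - 21\right) 2 \left(-11\right) \left(9 - 11\right) = \left(81 + \left(-31 + 10\right)\right) 2 \left(-11\right) \left(-2\right) = \left(81 - 21\right) 44 = 60 \cdot 44 = 2640$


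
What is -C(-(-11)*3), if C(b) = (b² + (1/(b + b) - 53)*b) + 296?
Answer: 727/2 ≈ 363.50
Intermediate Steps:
C(b) = 296 + b² + b*(-53 + 1/(2*b)) (C(b) = (b² + (1/(2*b) - 53)*b) + 296 = (b² + (-53 + 1/(2*b))*b) + 296 = (b² + b*(-53 + 1/(2*b))) + 296 = 296 + b² + b*(-53 + 1/(2*b)))
-C(-(-11)*3) = -(593/2 + (-(-11)*3)² - (-53)*(-11*3)) = -(593/2 + (-1*(-33))² - (-53)*(-33)) = -(593/2 + 33² - 53*33) = -(593/2 + 1089 - 1749) = -1*(-727/2) = 727/2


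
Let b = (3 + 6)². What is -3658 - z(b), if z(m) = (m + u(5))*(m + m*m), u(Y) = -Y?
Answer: -508450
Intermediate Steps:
b = 81 (b = 9² = 81)
z(m) = (-5 + m)*(m + m²) (z(m) = (m - 1*5)*(m + m*m) = (m - 5)*(m + m²) = (-5 + m)*(m + m²))
-3658 - z(b) = -3658 - 81*(-5 + 81² - 4*81) = -3658 - 81*(-5 + 6561 - 324) = -3658 - 81*6232 = -3658 - 1*504792 = -3658 - 504792 = -508450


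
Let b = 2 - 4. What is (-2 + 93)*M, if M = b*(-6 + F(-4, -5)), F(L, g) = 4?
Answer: 364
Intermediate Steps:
b = -2
M = 4 (M = -2*(-6 + 4) = -2*(-2) = 4)
(-2 + 93)*M = (-2 + 93)*4 = 91*4 = 364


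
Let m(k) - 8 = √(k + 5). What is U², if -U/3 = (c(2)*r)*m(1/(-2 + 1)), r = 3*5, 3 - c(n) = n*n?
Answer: 202500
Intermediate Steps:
c(n) = 3 - n² (c(n) = 3 - n*n = 3 - n²)
r = 15
m(k) = 8 + √(5 + k) (m(k) = 8 + √(k + 5) = 8 + √(5 + k))
U = 450 (U = -3*(3 - 1*2²)*15*(8 + √(5 + 1/(-2 + 1))) = -3*(3 - 1*4)*15*(8 + √(5 + 1/(-1))) = -3*(3 - 4)*15*(8 + √(5 - 1)) = -3*(-1*15)*(8 + √4) = -(-45)*(8 + 2) = -(-45)*10 = -3*(-150) = 450)
U² = 450² = 202500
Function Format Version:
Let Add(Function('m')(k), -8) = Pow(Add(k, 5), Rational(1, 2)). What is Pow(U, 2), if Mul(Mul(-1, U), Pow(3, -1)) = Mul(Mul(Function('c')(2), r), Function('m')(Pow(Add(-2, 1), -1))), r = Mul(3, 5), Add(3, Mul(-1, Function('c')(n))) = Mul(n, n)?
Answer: 202500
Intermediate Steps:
Function('c')(n) = Add(3, Mul(-1, Pow(n, 2))) (Function('c')(n) = Add(3, Mul(-1, Mul(n, n))) = Add(3, Mul(-1, Pow(n, 2))))
r = 15
Function('m')(k) = Add(8, Pow(Add(5, k), Rational(1, 2))) (Function('m')(k) = Add(8, Pow(Add(k, 5), Rational(1, 2))) = Add(8, Pow(Add(5, k), Rational(1, 2))))
U = 450 (U = Mul(-3, Mul(Mul(Add(3, Mul(-1, Pow(2, 2))), 15), Add(8, Pow(Add(5, Pow(Add(-2, 1), -1)), Rational(1, 2))))) = Mul(-3, Mul(Mul(Add(3, Mul(-1, 4)), 15), Add(8, Pow(Add(5, Pow(-1, -1)), Rational(1, 2))))) = Mul(-3, Mul(Mul(Add(3, -4), 15), Add(8, Pow(Add(5, -1), Rational(1, 2))))) = Mul(-3, Mul(Mul(-1, 15), Add(8, Pow(4, Rational(1, 2))))) = Mul(-3, Mul(-15, Add(8, 2))) = Mul(-3, Mul(-15, 10)) = Mul(-3, -150) = 450)
Pow(U, 2) = Pow(450, 2) = 202500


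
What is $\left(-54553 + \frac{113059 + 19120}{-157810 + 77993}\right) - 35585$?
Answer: $- \frac{7194676925}{79817} \approx -90140.0$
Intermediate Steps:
$\left(-54553 + \frac{113059 + 19120}{-157810 + 77993}\right) - 35585 = \left(-54553 + \frac{132179}{-79817}\right) - 35585 = \left(-54553 + 132179 \left(- \frac{1}{79817}\right)\right) - 35585 = \left(-54553 - \frac{132179}{79817}\right) - 35585 = - \frac{4354388980}{79817} - 35585 = - \frac{7194676925}{79817}$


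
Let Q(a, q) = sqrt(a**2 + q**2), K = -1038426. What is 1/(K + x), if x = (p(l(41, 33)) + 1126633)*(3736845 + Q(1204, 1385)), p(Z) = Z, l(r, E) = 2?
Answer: 1403353109383/5908198423904065187752992 - 375545*sqrt(3367841)/5908198423904065187752992 ≈ 2.3741e-13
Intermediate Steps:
x = 4210060366575 + 1126635*sqrt(3367841) (x = (2 + 1126633)*(3736845 + sqrt(1204**2 + 1385**2)) = 1126635*(3736845 + sqrt(1449616 + 1918225)) = 1126635*(3736845 + sqrt(3367841)) = 4210060366575 + 1126635*sqrt(3367841) ≈ 4.2121e+12)
1/(K + x) = 1/(-1038426 + (4210060366575 + 1126635*sqrt(3367841))) = 1/(4210059328149 + 1126635*sqrt(3367841))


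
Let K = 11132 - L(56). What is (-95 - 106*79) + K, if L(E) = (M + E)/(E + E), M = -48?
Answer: 37281/14 ≈ 2662.9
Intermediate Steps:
L(E) = (-48 + E)/(2*E) (L(E) = (-48 + E)/(E + E) = (-48 + E)/((2*E)) = (-48 + E)*(1/(2*E)) = (-48 + E)/(2*E))
K = 155847/14 (K = 11132 - (-48 + 56)/(2*56) = 11132 - 8/(2*56) = 11132 - 1*1/14 = 11132 - 1/14 = 155847/14 ≈ 11132.)
(-95 - 106*79) + K = (-95 - 106*79) + 155847/14 = (-95 - 8374) + 155847/14 = -8469 + 155847/14 = 37281/14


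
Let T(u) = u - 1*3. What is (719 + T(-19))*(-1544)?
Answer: -1076168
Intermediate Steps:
T(u) = -3 + u (T(u) = u - 3 = -3 + u)
(719 + T(-19))*(-1544) = (719 + (-3 - 19))*(-1544) = (719 - 22)*(-1544) = 697*(-1544) = -1076168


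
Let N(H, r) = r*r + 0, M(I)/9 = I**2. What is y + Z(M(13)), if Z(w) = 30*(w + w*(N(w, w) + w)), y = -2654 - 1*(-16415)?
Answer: 105631775451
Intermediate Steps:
M(I) = 9*I**2
y = 13761 (y = -2654 + 16415 = 13761)
N(H, r) = r**2 (N(H, r) = r**2 + 0 = r**2)
Z(w) = 30*w + 30*w*(w + w**2) (Z(w) = 30*(w + w*(w**2 + w)) = 30*(w + w*(w + w**2)) = 30*w + 30*w*(w + w**2))
y + Z(M(13)) = 13761 + 30*(9*13**2)*(1 + 9*13**2 + (9*13**2)**2) = 13761 + 30*(9*169)*(1 + 9*169 + (9*169)**2) = 13761 + 30*1521*(1 + 1521 + 1521**2) = 13761 + 30*1521*(1 + 1521 + 2313441) = 13761 + 30*1521*2314963 = 13761 + 105631761690 = 105631775451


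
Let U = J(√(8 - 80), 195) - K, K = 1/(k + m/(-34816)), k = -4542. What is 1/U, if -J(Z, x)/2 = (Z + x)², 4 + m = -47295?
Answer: 158086973*I/(2*(-5999874868861*I + 369923516820*√2)) ≈ -1.3075e-5 + 1.14e-6*I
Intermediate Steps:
m = -47299 (m = -4 - 47295 = -47299)
J(Z, x) = -2*(Z + x)²
K = -34816/158086973 (K = 1/(-4542 - 47299/(-34816)) = 1/(-4542 - 47299*(-1/34816)) = 1/(-4542 + 47299/34816) = 1/(-158086973/34816) = -34816/158086973 ≈ -0.00022023)
U = 34816/158086973 - 2*(195 + 6*I*√2)² (U = -2*(√(8 - 80) + 195)² - 1*(-34816/158086973) = -2*(√(-72) + 195)² + 34816/158086973 = -2*(6*I*√2 + 195)² + 34816/158086973 = -2*(195 + 6*I*√2)² + 34816/158086973 = 34816/158086973 - 2*(195 + 6*I*√2)² ≈ -75906.0 - 6618.5*I)
1/U = 1/(-11999749737722/158086973 - 4680*I*√2)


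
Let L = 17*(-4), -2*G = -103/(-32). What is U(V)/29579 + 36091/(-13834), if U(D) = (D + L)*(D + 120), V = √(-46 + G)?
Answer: -37794552227/13094268352 + 13*I*√3047/59158 ≈ -2.8863 + 0.01213*I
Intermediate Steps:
G = -103/64 (G = -(-103)/(2*(-32)) = -(-103)*(-1)/(2*32) = -½*103/32 = -103/64 ≈ -1.6094)
V = I*√3047/8 (V = √(-46 - 103/64) = √(-3047/64) = I*√3047/8 ≈ 6.9*I)
L = -68
U(D) = (-68 + D)*(120 + D) (U(D) = (D - 68)*(D + 120) = (-68 + D)*(120 + D))
U(V)/29579 + 36091/(-13834) = (-8160 + (I*√3047/8)² + 52*(I*√3047/8))/29579 + 36091/(-13834) = (-8160 - 3047/64 + 13*I*√3047/2)*(1/29579) + 36091*(-1/13834) = (-525287/64 + 13*I*√3047/2)*(1/29579) - 36091/13834 = (-525287/1893056 + 13*I*√3047/59158) - 36091/13834 = -37794552227/13094268352 + 13*I*√3047/59158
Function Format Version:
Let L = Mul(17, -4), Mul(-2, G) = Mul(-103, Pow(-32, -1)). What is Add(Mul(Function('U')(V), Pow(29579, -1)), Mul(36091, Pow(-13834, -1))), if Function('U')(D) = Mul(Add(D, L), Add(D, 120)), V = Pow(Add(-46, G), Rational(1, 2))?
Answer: Add(Rational(-37794552227, 13094268352), Mul(Rational(13, 59158), I, Pow(3047, Rational(1, 2)))) ≈ Add(-2.8863, Mul(0.012130, I))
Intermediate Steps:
G = Rational(-103, 64) (G = Mul(Rational(-1, 2), Mul(-103, Pow(-32, -1))) = Mul(Rational(-1, 2), Mul(-103, Rational(-1, 32))) = Mul(Rational(-1, 2), Rational(103, 32)) = Rational(-103, 64) ≈ -1.6094)
V = Mul(Rational(1, 8), I, Pow(3047, Rational(1, 2))) (V = Pow(Add(-46, Rational(-103, 64)), Rational(1, 2)) = Pow(Rational(-3047, 64), Rational(1, 2)) = Mul(Rational(1, 8), I, Pow(3047, Rational(1, 2))) ≈ Mul(6.9000, I))
L = -68
Function('U')(D) = Mul(Add(-68, D), Add(120, D)) (Function('U')(D) = Mul(Add(D, -68), Add(D, 120)) = Mul(Add(-68, D), Add(120, D)))
Add(Mul(Function('U')(V), Pow(29579, -1)), Mul(36091, Pow(-13834, -1))) = Add(Mul(Add(-8160, Pow(Mul(Rational(1, 8), I, Pow(3047, Rational(1, 2))), 2), Mul(52, Mul(Rational(1, 8), I, Pow(3047, Rational(1, 2))))), Pow(29579, -1)), Mul(36091, Pow(-13834, -1))) = Add(Mul(Add(-8160, Rational(-3047, 64), Mul(Rational(13, 2), I, Pow(3047, Rational(1, 2)))), Rational(1, 29579)), Mul(36091, Rational(-1, 13834))) = Add(Mul(Add(Rational(-525287, 64), Mul(Rational(13, 2), I, Pow(3047, Rational(1, 2)))), Rational(1, 29579)), Rational(-36091, 13834)) = Add(Add(Rational(-525287, 1893056), Mul(Rational(13, 59158), I, Pow(3047, Rational(1, 2)))), Rational(-36091, 13834)) = Add(Rational(-37794552227, 13094268352), Mul(Rational(13, 59158), I, Pow(3047, Rational(1, 2))))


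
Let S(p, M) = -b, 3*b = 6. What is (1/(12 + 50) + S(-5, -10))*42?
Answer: -2583/31 ≈ -83.323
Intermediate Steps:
b = 2 (b = (1/3)*6 = 2)
S(p, M) = -2 (S(p, M) = -1*2 = -2)
(1/(12 + 50) + S(-5, -10))*42 = (1/(12 + 50) - 2)*42 = (1/62 - 2)*42 = -123/62*42 = -2583/31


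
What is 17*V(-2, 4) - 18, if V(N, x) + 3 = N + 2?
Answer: -69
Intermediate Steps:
V(N, x) = -1 + N (V(N, x) = -3 + (N + 2) = -3 + (2 + N) = -1 + N)
17*V(-2, 4) - 18 = 17*(-1 - 2) - 18 = 17*(-3) - 18 = -51 - 18 = -69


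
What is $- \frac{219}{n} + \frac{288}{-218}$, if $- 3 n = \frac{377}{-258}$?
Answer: $- \frac{18530442}{41093} \approx -450.94$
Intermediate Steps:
$n = \frac{377}{774}$ ($n = - \frac{377 \frac{1}{-258}}{3} = - \frac{377 \left(- \frac{1}{258}\right)}{3} = \left(- \frac{1}{3}\right) \left(- \frac{377}{258}\right) = \frac{377}{774} \approx 0.48708$)
$- \frac{219}{n} + \frac{288}{-218} = - \frac{219}{\frac{377}{774}} + \frac{288}{-218} = \left(-219\right) \frac{774}{377} + 288 \left(- \frac{1}{218}\right) = - \frac{169506}{377} - \frac{144}{109} = - \frac{18530442}{41093}$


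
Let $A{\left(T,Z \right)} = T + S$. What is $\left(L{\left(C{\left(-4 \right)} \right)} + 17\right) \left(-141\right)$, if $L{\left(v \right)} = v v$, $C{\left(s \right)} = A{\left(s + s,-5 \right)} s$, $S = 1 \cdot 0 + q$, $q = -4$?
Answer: $-327261$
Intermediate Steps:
$S = -4$ ($S = 1 \cdot 0 - 4 = 0 - 4 = -4$)
$A{\left(T,Z \right)} = -4 + T$ ($A{\left(T,Z \right)} = T - 4 = -4 + T$)
$C{\left(s \right)} = s \left(-4 + 2 s\right)$ ($C{\left(s \right)} = \left(-4 + \left(s + s\right)\right) s = \left(-4 + 2 s\right) s = s \left(-4 + 2 s\right)$)
$L{\left(v \right)} = v^{2}$
$\left(L{\left(C{\left(-4 \right)} \right)} + 17\right) \left(-141\right) = \left(\left(2 \left(-4\right) \left(-2 - 4\right)\right)^{2} + 17\right) \left(-141\right) = \left(\left(2 \left(-4\right) \left(-6\right)\right)^{2} + 17\right) \left(-141\right) = \left(48^{2} + 17\right) \left(-141\right) = \left(2304 + 17\right) \left(-141\right) = 2321 \left(-141\right) = -327261$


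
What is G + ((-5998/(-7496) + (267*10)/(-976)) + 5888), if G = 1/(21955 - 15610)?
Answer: 17077176540551/2901289320 ≈ 5886.1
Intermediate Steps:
G = 1/6345 ≈ 0.00015760
G + ((-5998/(-7496) + (267*10)/(-976)) + 5888) = 1/6345 + ((-5998/(-7496) + (267*10)/(-976)) + 5888) = 1/6345 + ((-5998*(-1/7496) + 2670*(-1/976)) + 5888) = 1/6345 + ((2999/3748 - 1335/488) + 5888) = 1/6345 + (-885017/457256 + 5888) = 1/6345 + 2691438311/457256 = 17077176540551/2901289320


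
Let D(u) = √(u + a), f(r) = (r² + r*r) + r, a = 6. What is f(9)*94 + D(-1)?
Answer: 16074 + √5 ≈ 16076.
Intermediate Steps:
f(r) = r + 2*r² (f(r) = (r² + r²) + r = 2*r² + r = r + 2*r²)
D(u) = √(6 + u) (D(u) = √(u + 6) = √(6 + u))
f(9)*94 + D(-1) = (9*(1 + 2*9))*94 + √(6 - 1) = (9*(1 + 18))*94 + √5 = (9*19)*94 + √5 = 171*94 + √5 = 16074 + √5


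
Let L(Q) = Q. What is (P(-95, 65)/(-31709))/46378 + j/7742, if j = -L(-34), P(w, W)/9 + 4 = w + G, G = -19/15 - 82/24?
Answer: 500076245153/113853852154840 ≈ 0.0043923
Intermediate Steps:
G = -281/60 (G = -19*1/15 - 82*1/24 = -19/15 - 41/12 = -281/60 ≈ -4.6833)
P(w, W) = -1563/20 + 9*w (P(w, W) = -36 + 9*(w - 281/60) = -36 + 9*(-281/60 + w) = -36 + (-843/20 + 9*w) = -1563/20 + 9*w)
j = 34 (j = -1*(-34) = 34)
(P(-95, 65)/(-31709))/46378 + j/7742 = ((-1563/20 + 9*(-95))/(-31709))/46378 + 34/7742 = ((-1563/20 - 855)*(-1/31709))*(1/46378) + 34*(1/7742) = -18663/20*(-1/31709)*(1/46378) + 17/3871 = (18663/634180)*(1/46378) + 17/3871 = 18663/29412000040 + 17/3871 = 500076245153/113853852154840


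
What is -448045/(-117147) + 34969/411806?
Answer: 188604132713/48241837482 ≈ 3.9096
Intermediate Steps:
-448045/(-117147) + 34969/411806 = -448045*(-1/117147) + 34969*(1/411806) = 448045/117147 + 34969/411806 = 188604132713/48241837482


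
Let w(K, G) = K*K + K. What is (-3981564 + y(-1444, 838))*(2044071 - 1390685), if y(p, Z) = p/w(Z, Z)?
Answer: -914533270656904556/351541 ≈ -2.6015e+12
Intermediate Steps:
w(K, G) = K + K² (w(K, G) = K² + K = K + K²)
y(p, Z) = p/(Z*(1 + Z)) (y(p, Z) = p/((Z*(1 + Z))) = p*(1/(Z*(1 + Z))) = p/(Z*(1 + Z)))
(-3981564 + y(-1444, 838))*(2044071 - 1390685) = (-3981564 - 1444/(838*(1 + 838)))*(2044071 - 1390685) = (-3981564 - 1444*1/838/839)*653386 = (-3981564 - 1444*1/838*1/839)*653386 = (-3981564 - 722/351541)*653386 = -1399682990846/351541*653386 = -914533270656904556/351541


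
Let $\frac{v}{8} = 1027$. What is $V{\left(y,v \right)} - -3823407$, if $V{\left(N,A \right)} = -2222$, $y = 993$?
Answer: $3821185$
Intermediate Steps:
$v = 8216$ ($v = 8 \cdot 1027 = 8216$)
$V{\left(y,v \right)} - -3823407 = -2222 - -3823407 = -2222 + 3823407 = 3821185$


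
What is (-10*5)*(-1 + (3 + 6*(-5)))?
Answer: 1400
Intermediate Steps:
(-10*5)*(-1 + (3 + 6*(-5))) = -50*(-1 + (3 - 30)) = -50*(-1 - 27) = -50*(-28) = 1400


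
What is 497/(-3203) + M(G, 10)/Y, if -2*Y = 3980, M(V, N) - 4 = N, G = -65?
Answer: -516936/3186985 ≈ -0.16220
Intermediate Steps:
M(V, N) = 4 + N
Y = -1990 (Y = -½*3980 = -1990)
497/(-3203) + M(G, 10)/Y = 497/(-3203) + (4 + 10)/(-1990) = 497*(-1/3203) + 14*(-1/1990) = -497/3203 - 7/995 = -516936/3186985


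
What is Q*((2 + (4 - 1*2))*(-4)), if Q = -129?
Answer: 2064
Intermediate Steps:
Q*((2 + (4 - 1*2))*(-4)) = -129*(2 + (4 - 1*2))*(-4) = -129*(2 + (4 - 2))*(-4) = -129*(2 + 2)*(-4) = -516*(-4) = -129*(-16) = 2064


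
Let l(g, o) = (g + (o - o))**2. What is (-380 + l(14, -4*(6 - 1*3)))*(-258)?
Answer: 47472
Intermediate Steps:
l(g, o) = g**2 (l(g, o) = (g + 0)**2 = g**2)
(-380 + l(14, -4*(6 - 1*3)))*(-258) = (-380 + 14**2)*(-258) = (-380 + 196)*(-258) = -184*(-258) = 47472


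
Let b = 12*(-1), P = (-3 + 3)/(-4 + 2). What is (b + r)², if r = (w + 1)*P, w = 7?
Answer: 144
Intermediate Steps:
P = 0 (P = 0/(-2) = 0*(-½) = 0)
b = -12
r = 0 (r = (7 + 1)*0 = 8*0 = 0)
(b + r)² = (-12 + 0)² = (-12)² = 144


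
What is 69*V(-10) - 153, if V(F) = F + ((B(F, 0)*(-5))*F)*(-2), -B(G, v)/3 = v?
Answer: -843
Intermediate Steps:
B(G, v) = -3*v
V(F) = F (V(F) = F + ((-3*0*(-5))*F)*(-2) = F + ((0*(-5))*F)*(-2) = F + (0*F)*(-2) = F + 0*(-2) = F + 0 = F)
69*V(-10) - 153 = 69*(-10) - 153 = -690 - 153 = -843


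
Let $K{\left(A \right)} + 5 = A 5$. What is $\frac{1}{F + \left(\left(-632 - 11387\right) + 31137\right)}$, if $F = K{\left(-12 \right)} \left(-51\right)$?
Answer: $\frac{1}{22433} \approx 4.4577 \cdot 10^{-5}$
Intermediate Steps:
$K{\left(A \right)} = -5 + 5 A$ ($K{\left(A \right)} = -5 + A 5 = -5 + 5 A$)
$F = 3315$ ($F = \left(-5 + 5 \left(-12\right)\right) \left(-51\right) = \left(-5 - 60\right) \left(-51\right) = \left(-65\right) \left(-51\right) = 3315$)
$\frac{1}{F + \left(\left(-632 - 11387\right) + 31137\right)} = \frac{1}{3315 + \left(\left(-632 - 11387\right) + 31137\right)} = \frac{1}{3315 + \left(-12019 + 31137\right)} = \frac{1}{3315 + 19118} = \frac{1}{22433}$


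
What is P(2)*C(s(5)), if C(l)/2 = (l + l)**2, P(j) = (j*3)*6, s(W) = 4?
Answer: 4608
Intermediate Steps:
P(j) = 18*j (P(j) = (3*j)*6 = 18*j)
C(l) = 8*l**2 (C(l) = 2*(l + l)**2 = 2*(2*l)**2 = 2*(4*l**2) = 8*l**2)
P(2)*C(s(5)) = (18*2)*(8*4**2) = 36*(8*16) = 36*128 = 4608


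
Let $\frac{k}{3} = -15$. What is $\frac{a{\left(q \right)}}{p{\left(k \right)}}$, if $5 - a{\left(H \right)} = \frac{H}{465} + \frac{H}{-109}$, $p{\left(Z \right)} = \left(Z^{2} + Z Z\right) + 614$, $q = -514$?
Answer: $\frac{70441}{236394840} \approx 0.00029798$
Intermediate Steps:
$k = -45$ ($k = 3 \left(-15\right) = -45$)
$p{\left(Z \right)} = 614 + 2 Z^{2}$ ($p{\left(Z \right)} = \left(Z^{2} + Z^{2}\right) + 614 = 2 Z^{2} + 614 = 614 + 2 Z^{2}$)
$a{\left(H \right)} = 5 + \frac{356 H}{50685}$ ($a{\left(H \right)} = 5 - \left(\frac{H}{465} + \frac{H}{-109}\right) = 5 - \left(H \frac{1}{465} + H \left(- \frac{1}{109}\right)\right) = 5 - \left(\frac{H}{465} - \frac{H}{109}\right) = 5 - - \frac{356 H}{50685} = 5 + \frac{356 H}{50685}$)
$\frac{a{\left(q \right)}}{p{\left(k \right)}} = \frac{5 + \frac{356}{50685} \left(-514\right)}{614 + 2 \left(-45\right)^{2}} = \frac{5 - \frac{182984}{50685}}{614 + 2 \cdot 2025} = \frac{70441}{50685 \left(614 + 4050\right)} = \frac{70441}{50685 \cdot 4664} = \frac{70441}{50685} \cdot \frac{1}{4664} = \frac{70441}{236394840}$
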